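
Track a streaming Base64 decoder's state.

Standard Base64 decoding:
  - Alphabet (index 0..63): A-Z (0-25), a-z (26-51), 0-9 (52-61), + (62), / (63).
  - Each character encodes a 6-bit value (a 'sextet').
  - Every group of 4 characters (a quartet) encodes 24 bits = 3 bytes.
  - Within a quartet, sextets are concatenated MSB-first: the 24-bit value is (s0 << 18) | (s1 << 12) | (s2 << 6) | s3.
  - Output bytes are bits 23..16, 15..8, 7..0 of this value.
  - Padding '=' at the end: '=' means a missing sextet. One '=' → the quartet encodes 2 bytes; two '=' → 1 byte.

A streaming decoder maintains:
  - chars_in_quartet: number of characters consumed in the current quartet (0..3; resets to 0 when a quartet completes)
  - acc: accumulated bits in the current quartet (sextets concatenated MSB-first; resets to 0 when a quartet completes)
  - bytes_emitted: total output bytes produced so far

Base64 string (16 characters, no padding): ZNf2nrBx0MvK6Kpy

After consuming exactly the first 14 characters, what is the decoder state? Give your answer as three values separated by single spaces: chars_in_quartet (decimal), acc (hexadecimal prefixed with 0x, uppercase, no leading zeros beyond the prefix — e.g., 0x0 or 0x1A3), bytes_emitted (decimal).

After char 0 ('Z'=25): chars_in_quartet=1 acc=0x19 bytes_emitted=0
After char 1 ('N'=13): chars_in_quartet=2 acc=0x64D bytes_emitted=0
After char 2 ('f'=31): chars_in_quartet=3 acc=0x1935F bytes_emitted=0
After char 3 ('2'=54): chars_in_quartet=4 acc=0x64D7F6 -> emit 64 D7 F6, reset; bytes_emitted=3
After char 4 ('n'=39): chars_in_quartet=1 acc=0x27 bytes_emitted=3
After char 5 ('r'=43): chars_in_quartet=2 acc=0x9EB bytes_emitted=3
After char 6 ('B'=1): chars_in_quartet=3 acc=0x27AC1 bytes_emitted=3
After char 7 ('x'=49): chars_in_quartet=4 acc=0x9EB071 -> emit 9E B0 71, reset; bytes_emitted=6
After char 8 ('0'=52): chars_in_quartet=1 acc=0x34 bytes_emitted=6
After char 9 ('M'=12): chars_in_quartet=2 acc=0xD0C bytes_emitted=6
After char 10 ('v'=47): chars_in_quartet=3 acc=0x3432F bytes_emitted=6
After char 11 ('K'=10): chars_in_quartet=4 acc=0xD0CBCA -> emit D0 CB CA, reset; bytes_emitted=9
After char 12 ('6'=58): chars_in_quartet=1 acc=0x3A bytes_emitted=9
After char 13 ('K'=10): chars_in_quartet=2 acc=0xE8A bytes_emitted=9

Answer: 2 0xE8A 9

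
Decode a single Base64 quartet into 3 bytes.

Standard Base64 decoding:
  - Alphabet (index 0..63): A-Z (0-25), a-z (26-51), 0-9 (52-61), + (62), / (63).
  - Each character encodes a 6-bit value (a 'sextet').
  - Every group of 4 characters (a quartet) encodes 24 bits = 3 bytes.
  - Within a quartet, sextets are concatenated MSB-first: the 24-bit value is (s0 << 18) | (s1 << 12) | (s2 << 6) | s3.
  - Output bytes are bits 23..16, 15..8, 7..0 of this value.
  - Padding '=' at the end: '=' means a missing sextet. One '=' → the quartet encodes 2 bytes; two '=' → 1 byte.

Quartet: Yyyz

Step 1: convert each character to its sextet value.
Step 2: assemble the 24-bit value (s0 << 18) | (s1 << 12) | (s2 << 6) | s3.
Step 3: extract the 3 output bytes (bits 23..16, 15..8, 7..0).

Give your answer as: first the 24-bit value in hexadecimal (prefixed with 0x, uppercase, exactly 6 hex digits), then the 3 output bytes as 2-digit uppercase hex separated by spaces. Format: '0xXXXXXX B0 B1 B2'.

Answer: 0x632CB3 63 2C B3

Derivation:
Sextets: Y=24, y=50, y=50, z=51
24-bit: (24<<18) | (50<<12) | (50<<6) | 51
      = 0x600000 | 0x032000 | 0x000C80 | 0x000033
      = 0x632CB3
Bytes: (v>>16)&0xFF=63, (v>>8)&0xFF=2C, v&0xFF=B3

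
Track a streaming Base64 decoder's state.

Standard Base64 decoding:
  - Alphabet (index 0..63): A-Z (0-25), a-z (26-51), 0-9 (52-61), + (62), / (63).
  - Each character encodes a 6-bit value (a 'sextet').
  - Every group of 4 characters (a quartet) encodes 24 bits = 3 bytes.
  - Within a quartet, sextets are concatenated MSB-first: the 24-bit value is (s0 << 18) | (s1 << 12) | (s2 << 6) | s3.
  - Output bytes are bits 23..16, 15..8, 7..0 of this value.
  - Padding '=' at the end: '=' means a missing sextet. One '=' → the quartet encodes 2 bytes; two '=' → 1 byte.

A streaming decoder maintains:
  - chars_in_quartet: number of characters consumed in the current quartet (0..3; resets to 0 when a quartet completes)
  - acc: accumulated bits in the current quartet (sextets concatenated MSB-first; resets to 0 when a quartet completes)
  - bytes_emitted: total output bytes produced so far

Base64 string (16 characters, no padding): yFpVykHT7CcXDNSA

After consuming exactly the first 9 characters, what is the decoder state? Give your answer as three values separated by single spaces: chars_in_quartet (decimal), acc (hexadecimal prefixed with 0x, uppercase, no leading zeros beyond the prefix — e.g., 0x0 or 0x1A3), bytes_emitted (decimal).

Answer: 1 0x3B 6

Derivation:
After char 0 ('y'=50): chars_in_quartet=1 acc=0x32 bytes_emitted=0
After char 1 ('F'=5): chars_in_quartet=2 acc=0xC85 bytes_emitted=0
After char 2 ('p'=41): chars_in_quartet=3 acc=0x32169 bytes_emitted=0
After char 3 ('V'=21): chars_in_quartet=4 acc=0xC85A55 -> emit C8 5A 55, reset; bytes_emitted=3
After char 4 ('y'=50): chars_in_quartet=1 acc=0x32 bytes_emitted=3
After char 5 ('k'=36): chars_in_quartet=2 acc=0xCA4 bytes_emitted=3
After char 6 ('H'=7): chars_in_quartet=3 acc=0x32907 bytes_emitted=3
After char 7 ('T'=19): chars_in_quartet=4 acc=0xCA41D3 -> emit CA 41 D3, reset; bytes_emitted=6
After char 8 ('7'=59): chars_in_quartet=1 acc=0x3B bytes_emitted=6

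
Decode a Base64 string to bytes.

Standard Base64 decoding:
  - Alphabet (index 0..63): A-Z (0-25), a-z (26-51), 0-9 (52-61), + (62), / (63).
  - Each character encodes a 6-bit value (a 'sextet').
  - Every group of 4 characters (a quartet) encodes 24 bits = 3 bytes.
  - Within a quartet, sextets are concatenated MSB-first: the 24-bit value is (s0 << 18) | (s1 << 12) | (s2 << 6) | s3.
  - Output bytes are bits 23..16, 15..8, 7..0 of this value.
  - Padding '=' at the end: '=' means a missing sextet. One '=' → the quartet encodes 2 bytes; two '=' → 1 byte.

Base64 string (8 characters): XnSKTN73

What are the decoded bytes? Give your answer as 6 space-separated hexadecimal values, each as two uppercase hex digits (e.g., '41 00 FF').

After char 0 ('X'=23): chars_in_quartet=1 acc=0x17 bytes_emitted=0
After char 1 ('n'=39): chars_in_quartet=2 acc=0x5E7 bytes_emitted=0
After char 2 ('S'=18): chars_in_quartet=3 acc=0x179D2 bytes_emitted=0
After char 3 ('K'=10): chars_in_quartet=4 acc=0x5E748A -> emit 5E 74 8A, reset; bytes_emitted=3
After char 4 ('T'=19): chars_in_quartet=1 acc=0x13 bytes_emitted=3
After char 5 ('N'=13): chars_in_quartet=2 acc=0x4CD bytes_emitted=3
After char 6 ('7'=59): chars_in_quartet=3 acc=0x1337B bytes_emitted=3
After char 7 ('3'=55): chars_in_quartet=4 acc=0x4CDEF7 -> emit 4C DE F7, reset; bytes_emitted=6

Answer: 5E 74 8A 4C DE F7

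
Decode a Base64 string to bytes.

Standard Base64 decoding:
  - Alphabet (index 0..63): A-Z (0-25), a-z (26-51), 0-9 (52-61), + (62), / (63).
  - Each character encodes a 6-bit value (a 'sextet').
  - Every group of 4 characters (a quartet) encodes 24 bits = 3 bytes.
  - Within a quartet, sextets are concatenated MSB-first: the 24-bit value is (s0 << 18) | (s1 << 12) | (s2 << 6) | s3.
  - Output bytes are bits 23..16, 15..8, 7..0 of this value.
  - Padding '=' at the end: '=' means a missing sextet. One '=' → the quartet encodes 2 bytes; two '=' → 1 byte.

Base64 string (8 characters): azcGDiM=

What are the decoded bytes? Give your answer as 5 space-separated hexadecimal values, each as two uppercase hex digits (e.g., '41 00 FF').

Answer: 6B 37 06 0E 23

Derivation:
After char 0 ('a'=26): chars_in_quartet=1 acc=0x1A bytes_emitted=0
After char 1 ('z'=51): chars_in_quartet=2 acc=0x6B3 bytes_emitted=0
After char 2 ('c'=28): chars_in_quartet=3 acc=0x1ACDC bytes_emitted=0
After char 3 ('G'=6): chars_in_quartet=4 acc=0x6B3706 -> emit 6B 37 06, reset; bytes_emitted=3
After char 4 ('D'=3): chars_in_quartet=1 acc=0x3 bytes_emitted=3
After char 5 ('i'=34): chars_in_quartet=2 acc=0xE2 bytes_emitted=3
After char 6 ('M'=12): chars_in_quartet=3 acc=0x388C bytes_emitted=3
Padding '=': partial quartet acc=0x388C -> emit 0E 23; bytes_emitted=5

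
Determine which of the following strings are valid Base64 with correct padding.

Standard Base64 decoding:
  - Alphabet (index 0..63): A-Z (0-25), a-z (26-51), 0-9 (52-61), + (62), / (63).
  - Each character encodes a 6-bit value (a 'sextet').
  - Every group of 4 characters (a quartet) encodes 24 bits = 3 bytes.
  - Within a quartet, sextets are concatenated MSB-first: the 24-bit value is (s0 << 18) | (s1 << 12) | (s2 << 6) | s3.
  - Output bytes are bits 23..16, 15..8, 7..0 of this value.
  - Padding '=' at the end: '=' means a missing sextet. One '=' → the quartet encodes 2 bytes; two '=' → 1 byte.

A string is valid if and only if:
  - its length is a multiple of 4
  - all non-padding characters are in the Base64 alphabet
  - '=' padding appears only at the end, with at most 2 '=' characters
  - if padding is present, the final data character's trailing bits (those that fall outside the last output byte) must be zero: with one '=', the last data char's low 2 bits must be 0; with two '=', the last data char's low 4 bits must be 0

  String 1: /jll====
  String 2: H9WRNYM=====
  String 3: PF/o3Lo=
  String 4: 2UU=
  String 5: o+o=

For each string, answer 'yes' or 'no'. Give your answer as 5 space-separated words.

String 1: '/jll====' → invalid (4 pad chars (max 2))
String 2: 'H9WRNYM=====' → invalid (5 pad chars (max 2))
String 3: 'PF/o3Lo=' → valid
String 4: '2UU=' → valid
String 5: 'o+o=' → valid

Answer: no no yes yes yes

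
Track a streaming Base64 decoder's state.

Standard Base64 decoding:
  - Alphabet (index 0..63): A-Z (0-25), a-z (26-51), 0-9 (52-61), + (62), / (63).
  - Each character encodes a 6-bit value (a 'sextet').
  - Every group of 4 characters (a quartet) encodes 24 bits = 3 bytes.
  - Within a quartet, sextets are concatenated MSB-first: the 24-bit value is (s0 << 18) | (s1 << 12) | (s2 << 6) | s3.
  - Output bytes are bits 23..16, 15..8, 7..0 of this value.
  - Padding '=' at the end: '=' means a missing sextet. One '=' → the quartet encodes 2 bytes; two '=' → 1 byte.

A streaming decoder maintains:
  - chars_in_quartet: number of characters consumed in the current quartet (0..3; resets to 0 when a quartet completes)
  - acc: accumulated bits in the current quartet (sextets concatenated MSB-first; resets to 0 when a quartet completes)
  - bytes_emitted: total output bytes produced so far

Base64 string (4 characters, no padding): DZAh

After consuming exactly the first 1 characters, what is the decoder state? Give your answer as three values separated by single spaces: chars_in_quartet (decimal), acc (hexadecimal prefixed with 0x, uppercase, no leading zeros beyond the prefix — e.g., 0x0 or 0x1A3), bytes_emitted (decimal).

After char 0 ('D'=3): chars_in_quartet=1 acc=0x3 bytes_emitted=0

Answer: 1 0x3 0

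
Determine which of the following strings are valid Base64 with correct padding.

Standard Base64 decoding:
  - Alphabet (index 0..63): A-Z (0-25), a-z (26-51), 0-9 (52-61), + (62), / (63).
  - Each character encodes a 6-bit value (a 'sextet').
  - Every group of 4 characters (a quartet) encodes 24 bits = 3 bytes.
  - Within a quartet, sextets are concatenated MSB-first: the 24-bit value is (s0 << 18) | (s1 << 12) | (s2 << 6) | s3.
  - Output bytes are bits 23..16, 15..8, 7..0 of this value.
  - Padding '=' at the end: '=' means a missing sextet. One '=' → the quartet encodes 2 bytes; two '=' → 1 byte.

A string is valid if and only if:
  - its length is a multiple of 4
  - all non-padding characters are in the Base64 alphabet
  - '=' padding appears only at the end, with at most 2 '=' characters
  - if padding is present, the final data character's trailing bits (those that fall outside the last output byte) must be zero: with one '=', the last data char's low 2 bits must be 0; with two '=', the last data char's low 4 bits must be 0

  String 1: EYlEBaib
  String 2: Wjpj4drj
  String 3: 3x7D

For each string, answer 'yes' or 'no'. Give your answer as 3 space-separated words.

String 1: 'EYlEBaib' → valid
String 2: 'Wjpj4drj' → valid
String 3: '3x7D' → valid

Answer: yes yes yes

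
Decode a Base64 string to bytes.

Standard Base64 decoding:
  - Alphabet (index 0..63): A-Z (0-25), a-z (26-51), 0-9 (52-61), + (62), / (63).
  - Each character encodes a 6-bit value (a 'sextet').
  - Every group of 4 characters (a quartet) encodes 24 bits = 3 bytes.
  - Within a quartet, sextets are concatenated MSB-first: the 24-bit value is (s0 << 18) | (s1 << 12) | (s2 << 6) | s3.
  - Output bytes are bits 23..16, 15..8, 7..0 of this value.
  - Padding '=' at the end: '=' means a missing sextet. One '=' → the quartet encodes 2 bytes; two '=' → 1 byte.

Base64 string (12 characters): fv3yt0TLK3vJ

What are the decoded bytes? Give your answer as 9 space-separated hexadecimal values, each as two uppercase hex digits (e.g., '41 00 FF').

Answer: 7E FD F2 B7 44 CB 2B 7B C9

Derivation:
After char 0 ('f'=31): chars_in_quartet=1 acc=0x1F bytes_emitted=0
After char 1 ('v'=47): chars_in_quartet=2 acc=0x7EF bytes_emitted=0
After char 2 ('3'=55): chars_in_quartet=3 acc=0x1FBF7 bytes_emitted=0
After char 3 ('y'=50): chars_in_quartet=4 acc=0x7EFDF2 -> emit 7E FD F2, reset; bytes_emitted=3
After char 4 ('t'=45): chars_in_quartet=1 acc=0x2D bytes_emitted=3
After char 5 ('0'=52): chars_in_quartet=2 acc=0xB74 bytes_emitted=3
After char 6 ('T'=19): chars_in_quartet=3 acc=0x2DD13 bytes_emitted=3
After char 7 ('L'=11): chars_in_quartet=4 acc=0xB744CB -> emit B7 44 CB, reset; bytes_emitted=6
After char 8 ('K'=10): chars_in_quartet=1 acc=0xA bytes_emitted=6
After char 9 ('3'=55): chars_in_quartet=2 acc=0x2B7 bytes_emitted=6
After char 10 ('v'=47): chars_in_quartet=3 acc=0xADEF bytes_emitted=6
After char 11 ('J'=9): chars_in_quartet=4 acc=0x2B7BC9 -> emit 2B 7B C9, reset; bytes_emitted=9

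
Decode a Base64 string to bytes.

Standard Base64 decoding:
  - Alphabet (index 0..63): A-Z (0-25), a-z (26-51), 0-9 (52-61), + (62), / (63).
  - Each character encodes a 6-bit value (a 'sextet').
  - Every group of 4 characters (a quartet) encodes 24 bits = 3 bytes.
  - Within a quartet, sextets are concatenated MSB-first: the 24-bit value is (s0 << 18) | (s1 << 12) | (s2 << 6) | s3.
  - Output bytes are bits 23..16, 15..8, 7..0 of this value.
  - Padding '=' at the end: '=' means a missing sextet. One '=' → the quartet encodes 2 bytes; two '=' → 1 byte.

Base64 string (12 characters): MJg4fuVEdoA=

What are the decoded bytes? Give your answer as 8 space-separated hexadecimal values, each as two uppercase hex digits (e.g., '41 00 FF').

After char 0 ('M'=12): chars_in_quartet=1 acc=0xC bytes_emitted=0
After char 1 ('J'=9): chars_in_quartet=2 acc=0x309 bytes_emitted=0
After char 2 ('g'=32): chars_in_quartet=3 acc=0xC260 bytes_emitted=0
After char 3 ('4'=56): chars_in_quartet=4 acc=0x309838 -> emit 30 98 38, reset; bytes_emitted=3
After char 4 ('f'=31): chars_in_quartet=1 acc=0x1F bytes_emitted=3
After char 5 ('u'=46): chars_in_quartet=2 acc=0x7EE bytes_emitted=3
After char 6 ('V'=21): chars_in_quartet=3 acc=0x1FB95 bytes_emitted=3
After char 7 ('E'=4): chars_in_quartet=4 acc=0x7EE544 -> emit 7E E5 44, reset; bytes_emitted=6
After char 8 ('d'=29): chars_in_quartet=1 acc=0x1D bytes_emitted=6
After char 9 ('o'=40): chars_in_quartet=2 acc=0x768 bytes_emitted=6
After char 10 ('A'=0): chars_in_quartet=3 acc=0x1DA00 bytes_emitted=6
Padding '=': partial quartet acc=0x1DA00 -> emit 76 80; bytes_emitted=8

Answer: 30 98 38 7E E5 44 76 80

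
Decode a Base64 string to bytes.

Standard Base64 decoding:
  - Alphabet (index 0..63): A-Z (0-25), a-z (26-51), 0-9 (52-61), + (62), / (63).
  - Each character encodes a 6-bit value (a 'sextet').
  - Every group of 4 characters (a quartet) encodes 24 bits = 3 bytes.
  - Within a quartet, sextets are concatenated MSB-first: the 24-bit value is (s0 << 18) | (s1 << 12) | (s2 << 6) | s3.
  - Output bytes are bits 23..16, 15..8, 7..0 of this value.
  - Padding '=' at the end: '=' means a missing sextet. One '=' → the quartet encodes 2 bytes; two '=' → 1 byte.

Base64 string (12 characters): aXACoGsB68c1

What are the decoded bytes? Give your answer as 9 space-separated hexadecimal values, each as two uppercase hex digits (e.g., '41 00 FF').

After char 0 ('a'=26): chars_in_quartet=1 acc=0x1A bytes_emitted=0
After char 1 ('X'=23): chars_in_quartet=2 acc=0x697 bytes_emitted=0
After char 2 ('A'=0): chars_in_quartet=3 acc=0x1A5C0 bytes_emitted=0
After char 3 ('C'=2): chars_in_quartet=4 acc=0x697002 -> emit 69 70 02, reset; bytes_emitted=3
After char 4 ('o'=40): chars_in_quartet=1 acc=0x28 bytes_emitted=3
After char 5 ('G'=6): chars_in_quartet=2 acc=0xA06 bytes_emitted=3
After char 6 ('s'=44): chars_in_quartet=3 acc=0x281AC bytes_emitted=3
After char 7 ('B'=1): chars_in_quartet=4 acc=0xA06B01 -> emit A0 6B 01, reset; bytes_emitted=6
After char 8 ('6'=58): chars_in_quartet=1 acc=0x3A bytes_emitted=6
After char 9 ('8'=60): chars_in_quartet=2 acc=0xEBC bytes_emitted=6
After char 10 ('c'=28): chars_in_quartet=3 acc=0x3AF1C bytes_emitted=6
After char 11 ('1'=53): chars_in_quartet=4 acc=0xEBC735 -> emit EB C7 35, reset; bytes_emitted=9

Answer: 69 70 02 A0 6B 01 EB C7 35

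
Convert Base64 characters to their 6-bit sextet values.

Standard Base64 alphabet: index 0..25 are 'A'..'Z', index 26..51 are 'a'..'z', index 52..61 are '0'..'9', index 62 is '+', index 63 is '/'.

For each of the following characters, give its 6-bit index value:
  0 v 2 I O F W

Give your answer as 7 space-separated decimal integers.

'0': 0..9 range, 52 + ord('0') − ord('0') = 52
'v': a..z range, 26 + ord('v') − ord('a') = 47
'2': 0..9 range, 52 + ord('2') − ord('0') = 54
'I': A..Z range, ord('I') − ord('A') = 8
'O': A..Z range, ord('O') − ord('A') = 14
'F': A..Z range, ord('F') − ord('A') = 5
'W': A..Z range, ord('W') − ord('A') = 22

Answer: 52 47 54 8 14 5 22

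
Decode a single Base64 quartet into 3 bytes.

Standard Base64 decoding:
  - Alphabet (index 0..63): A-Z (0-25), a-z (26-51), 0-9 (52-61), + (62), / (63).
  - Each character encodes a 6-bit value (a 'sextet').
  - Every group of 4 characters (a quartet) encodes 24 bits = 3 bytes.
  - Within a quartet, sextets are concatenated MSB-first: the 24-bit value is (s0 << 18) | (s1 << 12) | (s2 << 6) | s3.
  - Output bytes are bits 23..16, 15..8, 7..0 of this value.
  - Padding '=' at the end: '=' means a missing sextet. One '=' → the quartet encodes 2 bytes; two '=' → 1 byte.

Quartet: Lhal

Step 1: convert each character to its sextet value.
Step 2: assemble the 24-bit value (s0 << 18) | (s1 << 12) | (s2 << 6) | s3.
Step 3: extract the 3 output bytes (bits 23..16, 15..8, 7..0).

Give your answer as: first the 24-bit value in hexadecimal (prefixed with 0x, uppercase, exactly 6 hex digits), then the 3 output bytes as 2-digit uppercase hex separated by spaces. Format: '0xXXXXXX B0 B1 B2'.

Sextets: L=11, h=33, a=26, l=37
24-bit: (11<<18) | (33<<12) | (26<<6) | 37
      = 0x2C0000 | 0x021000 | 0x000680 | 0x000025
      = 0x2E16A5
Bytes: (v>>16)&0xFF=2E, (v>>8)&0xFF=16, v&0xFF=A5

Answer: 0x2E16A5 2E 16 A5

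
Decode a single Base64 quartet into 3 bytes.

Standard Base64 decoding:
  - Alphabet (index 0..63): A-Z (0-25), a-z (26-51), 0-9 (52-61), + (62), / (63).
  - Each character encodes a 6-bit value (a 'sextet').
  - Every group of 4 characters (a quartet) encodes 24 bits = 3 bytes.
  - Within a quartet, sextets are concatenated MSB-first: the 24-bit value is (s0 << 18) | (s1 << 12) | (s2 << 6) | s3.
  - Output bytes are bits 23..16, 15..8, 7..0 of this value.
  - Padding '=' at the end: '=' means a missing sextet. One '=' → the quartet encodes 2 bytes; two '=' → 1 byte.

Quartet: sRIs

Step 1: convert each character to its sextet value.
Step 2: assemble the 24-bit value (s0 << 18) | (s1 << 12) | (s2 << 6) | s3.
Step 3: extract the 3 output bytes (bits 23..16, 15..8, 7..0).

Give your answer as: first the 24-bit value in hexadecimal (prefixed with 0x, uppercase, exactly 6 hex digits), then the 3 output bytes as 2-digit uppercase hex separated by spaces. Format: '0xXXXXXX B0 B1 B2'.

Answer: 0xB1122C B1 12 2C

Derivation:
Sextets: s=44, R=17, I=8, s=44
24-bit: (44<<18) | (17<<12) | (8<<6) | 44
      = 0xB00000 | 0x011000 | 0x000200 | 0x00002C
      = 0xB1122C
Bytes: (v>>16)&0xFF=B1, (v>>8)&0xFF=12, v&0xFF=2C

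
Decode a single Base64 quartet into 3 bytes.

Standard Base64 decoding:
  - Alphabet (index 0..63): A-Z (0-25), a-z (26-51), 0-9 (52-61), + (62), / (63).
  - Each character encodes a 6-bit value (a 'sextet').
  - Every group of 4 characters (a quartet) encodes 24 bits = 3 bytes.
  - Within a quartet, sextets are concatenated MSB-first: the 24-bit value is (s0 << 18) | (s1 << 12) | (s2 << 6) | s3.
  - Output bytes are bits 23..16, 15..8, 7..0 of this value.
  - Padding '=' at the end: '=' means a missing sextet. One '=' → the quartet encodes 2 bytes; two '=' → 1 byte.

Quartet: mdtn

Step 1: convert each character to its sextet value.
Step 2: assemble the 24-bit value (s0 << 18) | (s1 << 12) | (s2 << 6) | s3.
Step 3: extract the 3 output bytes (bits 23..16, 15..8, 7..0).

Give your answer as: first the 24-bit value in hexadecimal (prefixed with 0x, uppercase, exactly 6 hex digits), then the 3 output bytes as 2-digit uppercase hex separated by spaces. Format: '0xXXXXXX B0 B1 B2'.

Answer: 0x99DB67 99 DB 67

Derivation:
Sextets: m=38, d=29, t=45, n=39
24-bit: (38<<18) | (29<<12) | (45<<6) | 39
      = 0x980000 | 0x01D000 | 0x000B40 | 0x000027
      = 0x99DB67
Bytes: (v>>16)&0xFF=99, (v>>8)&0xFF=DB, v&0xFF=67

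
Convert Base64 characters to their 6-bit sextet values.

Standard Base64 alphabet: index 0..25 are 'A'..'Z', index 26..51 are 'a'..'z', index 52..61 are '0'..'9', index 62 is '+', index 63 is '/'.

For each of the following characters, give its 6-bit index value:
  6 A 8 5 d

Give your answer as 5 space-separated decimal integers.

'6': 0..9 range, 52 + ord('6') − ord('0') = 58
'A': A..Z range, ord('A') − ord('A') = 0
'8': 0..9 range, 52 + ord('8') − ord('0') = 60
'5': 0..9 range, 52 + ord('5') − ord('0') = 57
'd': a..z range, 26 + ord('d') − ord('a') = 29

Answer: 58 0 60 57 29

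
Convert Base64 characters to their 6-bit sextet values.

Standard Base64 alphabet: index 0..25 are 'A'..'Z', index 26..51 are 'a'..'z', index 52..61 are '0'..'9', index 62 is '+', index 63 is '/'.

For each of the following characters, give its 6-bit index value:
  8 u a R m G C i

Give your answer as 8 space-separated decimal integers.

Answer: 60 46 26 17 38 6 2 34

Derivation:
'8': 0..9 range, 52 + ord('8') − ord('0') = 60
'u': a..z range, 26 + ord('u') − ord('a') = 46
'a': a..z range, 26 + ord('a') − ord('a') = 26
'R': A..Z range, ord('R') − ord('A') = 17
'm': a..z range, 26 + ord('m') − ord('a') = 38
'G': A..Z range, ord('G') − ord('A') = 6
'C': A..Z range, ord('C') − ord('A') = 2
'i': a..z range, 26 + ord('i') − ord('a') = 34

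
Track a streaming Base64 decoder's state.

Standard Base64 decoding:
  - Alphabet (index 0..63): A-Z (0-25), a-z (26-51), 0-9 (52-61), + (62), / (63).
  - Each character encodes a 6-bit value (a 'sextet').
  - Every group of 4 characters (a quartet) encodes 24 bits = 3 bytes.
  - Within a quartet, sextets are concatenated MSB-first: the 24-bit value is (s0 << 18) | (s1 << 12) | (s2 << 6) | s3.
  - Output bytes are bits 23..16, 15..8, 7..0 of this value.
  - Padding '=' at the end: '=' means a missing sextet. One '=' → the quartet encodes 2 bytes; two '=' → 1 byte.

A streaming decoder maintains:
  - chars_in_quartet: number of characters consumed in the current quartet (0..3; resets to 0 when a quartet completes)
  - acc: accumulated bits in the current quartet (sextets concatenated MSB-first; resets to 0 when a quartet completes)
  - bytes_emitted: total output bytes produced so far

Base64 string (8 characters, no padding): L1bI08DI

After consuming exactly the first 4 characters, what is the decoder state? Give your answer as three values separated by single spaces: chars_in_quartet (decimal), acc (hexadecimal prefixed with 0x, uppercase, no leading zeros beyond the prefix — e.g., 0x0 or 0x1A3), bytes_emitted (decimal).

Answer: 0 0x0 3

Derivation:
After char 0 ('L'=11): chars_in_quartet=1 acc=0xB bytes_emitted=0
After char 1 ('1'=53): chars_in_quartet=2 acc=0x2F5 bytes_emitted=0
After char 2 ('b'=27): chars_in_quartet=3 acc=0xBD5B bytes_emitted=0
After char 3 ('I'=8): chars_in_quartet=4 acc=0x2F56C8 -> emit 2F 56 C8, reset; bytes_emitted=3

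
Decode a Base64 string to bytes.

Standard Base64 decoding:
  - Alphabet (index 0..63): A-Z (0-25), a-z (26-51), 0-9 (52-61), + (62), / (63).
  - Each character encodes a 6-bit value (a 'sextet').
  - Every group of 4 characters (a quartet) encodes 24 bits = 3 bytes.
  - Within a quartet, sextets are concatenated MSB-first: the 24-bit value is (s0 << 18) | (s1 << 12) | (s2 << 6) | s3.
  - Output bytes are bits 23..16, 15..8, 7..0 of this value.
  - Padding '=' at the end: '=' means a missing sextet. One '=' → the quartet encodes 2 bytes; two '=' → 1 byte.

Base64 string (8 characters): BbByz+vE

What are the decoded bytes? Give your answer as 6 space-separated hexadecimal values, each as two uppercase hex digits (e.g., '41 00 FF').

After char 0 ('B'=1): chars_in_quartet=1 acc=0x1 bytes_emitted=0
After char 1 ('b'=27): chars_in_quartet=2 acc=0x5B bytes_emitted=0
After char 2 ('B'=1): chars_in_quartet=3 acc=0x16C1 bytes_emitted=0
After char 3 ('y'=50): chars_in_quartet=4 acc=0x5B072 -> emit 05 B0 72, reset; bytes_emitted=3
After char 4 ('z'=51): chars_in_quartet=1 acc=0x33 bytes_emitted=3
After char 5 ('+'=62): chars_in_quartet=2 acc=0xCFE bytes_emitted=3
After char 6 ('v'=47): chars_in_quartet=3 acc=0x33FAF bytes_emitted=3
After char 7 ('E'=4): chars_in_quartet=4 acc=0xCFEBC4 -> emit CF EB C4, reset; bytes_emitted=6

Answer: 05 B0 72 CF EB C4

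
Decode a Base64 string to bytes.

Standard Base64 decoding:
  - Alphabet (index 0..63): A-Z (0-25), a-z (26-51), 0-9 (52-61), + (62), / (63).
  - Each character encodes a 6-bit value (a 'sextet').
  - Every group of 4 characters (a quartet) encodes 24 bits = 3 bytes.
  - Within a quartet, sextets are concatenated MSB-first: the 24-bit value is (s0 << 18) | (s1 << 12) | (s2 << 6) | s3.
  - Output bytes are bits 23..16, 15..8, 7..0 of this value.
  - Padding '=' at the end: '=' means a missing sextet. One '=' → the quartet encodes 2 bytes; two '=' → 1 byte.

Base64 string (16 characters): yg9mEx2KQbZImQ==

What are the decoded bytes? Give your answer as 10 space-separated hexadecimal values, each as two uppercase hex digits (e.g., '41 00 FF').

After char 0 ('y'=50): chars_in_quartet=1 acc=0x32 bytes_emitted=0
After char 1 ('g'=32): chars_in_quartet=2 acc=0xCA0 bytes_emitted=0
After char 2 ('9'=61): chars_in_quartet=3 acc=0x3283D bytes_emitted=0
After char 3 ('m'=38): chars_in_quartet=4 acc=0xCA0F66 -> emit CA 0F 66, reset; bytes_emitted=3
After char 4 ('E'=4): chars_in_quartet=1 acc=0x4 bytes_emitted=3
After char 5 ('x'=49): chars_in_quartet=2 acc=0x131 bytes_emitted=3
After char 6 ('2'=54): chars_in_quartet=3 acc=0x4C76 bytes_emitted=3
After char 7 ('K'=10): chars_in_quartet=4 acc=0x131D8A -> emit 13 1D 8A, reset; bytes_emitted=6
After char 8 ('Q'=16): chars_in_quartet=1 acc=0x10 bytes_emitted=6
After char 9 ('b'=27): chars_in_quartet=2 acc=0x41B bytes_emitted=6
After char 10 ('Z'=25): chars_in_quartet=3 acc=0x106D9 bytes_emitted=6
After char 11 ('I'=8): chars_in_quartet=4 acc=0x41B648 -> emit 41 B6 48, reset; bytes_emitted=9
After char 12 ('m'=38): chars_in_quartet=1 acc=0x26 bytes_emitted=9
After char 13 ('Q'=16): chars_in_quartet=2 acc=0x990 bytes_emitted=9
Padding '==': partial quartet acc=0x990 -> emit 99; bytes_emitted=10

Answer: CA 0F 66 13 1D 8A 41 B6 48 99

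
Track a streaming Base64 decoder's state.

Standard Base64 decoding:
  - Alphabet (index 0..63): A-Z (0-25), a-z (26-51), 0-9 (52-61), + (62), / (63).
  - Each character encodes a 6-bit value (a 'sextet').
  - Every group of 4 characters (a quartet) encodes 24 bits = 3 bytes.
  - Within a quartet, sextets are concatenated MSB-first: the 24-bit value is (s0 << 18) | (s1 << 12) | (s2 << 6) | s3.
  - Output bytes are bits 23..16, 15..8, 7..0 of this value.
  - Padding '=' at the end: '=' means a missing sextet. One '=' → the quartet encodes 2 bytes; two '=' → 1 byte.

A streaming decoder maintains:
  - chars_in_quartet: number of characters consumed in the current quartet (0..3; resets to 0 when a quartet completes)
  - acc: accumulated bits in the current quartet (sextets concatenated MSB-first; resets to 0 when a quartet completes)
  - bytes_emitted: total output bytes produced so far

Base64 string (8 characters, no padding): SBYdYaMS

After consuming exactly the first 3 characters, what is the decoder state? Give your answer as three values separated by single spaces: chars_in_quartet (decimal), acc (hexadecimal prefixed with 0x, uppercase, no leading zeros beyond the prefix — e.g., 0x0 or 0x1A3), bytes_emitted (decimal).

Answer: 3 0x12058 0

Derivation:
After char 0 ('S'=18): chars_in_quartet=1 acc=0x12 bytes_emitted=0
After char 1 ('B'=1): chars_in_quartet=2 acc=0x481 bytes_emitted=0
After char 2 ('Y'=24): chars_in_quartet=3 acc=0x12058 bytes_emitted=0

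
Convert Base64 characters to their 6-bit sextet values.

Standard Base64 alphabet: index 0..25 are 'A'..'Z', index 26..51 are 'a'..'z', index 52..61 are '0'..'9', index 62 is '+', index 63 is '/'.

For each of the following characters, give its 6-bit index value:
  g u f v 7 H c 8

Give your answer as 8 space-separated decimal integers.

'g': a..z range, 26 + ord('g') − ord('a') = 32
'u': a..z range, 26 + ord('u') − ord('a') = 46
'f': a..z range, 26 + ord('f') − ord('a') = 31
'v': a..z range, 26 + ord('v') − ord('a') = 47
'7': 0..9 range, 52 + ord('7') − ord('0') = 59
'H': A..Z range, ord('H') − ord('A') = 7
'c': a..z range, 26 + ord('c') − ord('a') = 28
'8': 0..9 range, 52 + ord('8') − ord('0') = 60

Answer: 32 46 31 47 59 7 28 60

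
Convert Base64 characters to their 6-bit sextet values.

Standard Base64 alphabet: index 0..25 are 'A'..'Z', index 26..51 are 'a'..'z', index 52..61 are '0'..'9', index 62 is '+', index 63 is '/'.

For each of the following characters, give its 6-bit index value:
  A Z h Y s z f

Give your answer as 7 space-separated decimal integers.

Answer: 0 25 33 24 44 51 31

Derivation:
'A': A..Z range, ord('A') − ord('A') = 0
'Z': A..Z range, ord('Z') − ord('A') = 25
'h': a..z range, 26 + ord('h') − ord('a') = 33
'Y': A..Z range, ord('Y') − ord('A') = 24
's': a..z range, 26 + ord('s') − ord('a') = 44
'z': a..z range, 26 + ord('z') − ord('a') = 51
'f': a..z range, 26 + ord('f') − ord('a') = 31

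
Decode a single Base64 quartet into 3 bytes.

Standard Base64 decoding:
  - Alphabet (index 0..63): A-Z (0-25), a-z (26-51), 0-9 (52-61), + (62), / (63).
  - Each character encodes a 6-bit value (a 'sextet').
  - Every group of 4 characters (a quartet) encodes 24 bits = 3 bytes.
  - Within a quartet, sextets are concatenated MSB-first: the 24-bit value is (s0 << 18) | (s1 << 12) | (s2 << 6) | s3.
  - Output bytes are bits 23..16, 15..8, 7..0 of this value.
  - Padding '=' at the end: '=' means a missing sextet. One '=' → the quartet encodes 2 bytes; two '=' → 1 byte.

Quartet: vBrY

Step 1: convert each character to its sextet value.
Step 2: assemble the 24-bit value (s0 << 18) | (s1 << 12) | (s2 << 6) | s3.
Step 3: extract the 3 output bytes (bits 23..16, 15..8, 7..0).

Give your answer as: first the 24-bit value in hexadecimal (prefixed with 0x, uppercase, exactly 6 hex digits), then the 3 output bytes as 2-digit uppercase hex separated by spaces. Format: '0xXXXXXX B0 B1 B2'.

Answer: 0xBC1AD8 BC 1A D8

Derivation:
Sextets: v=47, B=1, r=43, Y=24
24-bit: (47<<18) | (1<<12) | (43<<6) | 24
      = 0xBC0000 | 0x001000 | 0x000AC0 | 0x000018
      = 0xBC1AD8
Bytes: (v>>16)&0xFF=BC, (v>>8)&0xFF=1A, v&0xFF=D8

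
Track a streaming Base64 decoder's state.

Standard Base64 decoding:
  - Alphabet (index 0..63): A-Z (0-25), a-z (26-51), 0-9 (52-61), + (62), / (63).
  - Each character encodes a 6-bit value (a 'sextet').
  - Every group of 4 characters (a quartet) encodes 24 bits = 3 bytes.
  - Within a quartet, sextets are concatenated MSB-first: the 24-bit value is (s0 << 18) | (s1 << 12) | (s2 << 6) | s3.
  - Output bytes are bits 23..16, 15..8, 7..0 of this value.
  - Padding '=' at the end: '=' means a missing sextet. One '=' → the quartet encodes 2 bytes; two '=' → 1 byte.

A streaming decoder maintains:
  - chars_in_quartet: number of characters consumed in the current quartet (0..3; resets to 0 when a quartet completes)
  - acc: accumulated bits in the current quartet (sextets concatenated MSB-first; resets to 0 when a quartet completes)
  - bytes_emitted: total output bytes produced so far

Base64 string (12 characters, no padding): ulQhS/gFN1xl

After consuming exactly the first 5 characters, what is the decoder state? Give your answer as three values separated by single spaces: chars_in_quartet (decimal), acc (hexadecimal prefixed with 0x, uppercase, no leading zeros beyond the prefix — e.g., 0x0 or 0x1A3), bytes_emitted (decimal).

Answer: 1 0x12 3

Derivation:
After char 0 ('u'=46): chars_in_quartet=1 acc=0x2E bytes_emitted=0
After char 1 ('l'=37): chars_in_quartet=2 acc=0xBA5 bytes_emitted=0
After char 2 ('Q'=16): chars_in_quartet=3 acc=0x2E950 bytes_emitted=0
After char 3 ('h'=33): chars_in_quartet=4 acc=0xBA5421 -> emit BA 54 21, reset; bytes_emitted=3
After char 4 ('S'=18): chars_in_quartet=1 acc=0x12 bytes_emitted=3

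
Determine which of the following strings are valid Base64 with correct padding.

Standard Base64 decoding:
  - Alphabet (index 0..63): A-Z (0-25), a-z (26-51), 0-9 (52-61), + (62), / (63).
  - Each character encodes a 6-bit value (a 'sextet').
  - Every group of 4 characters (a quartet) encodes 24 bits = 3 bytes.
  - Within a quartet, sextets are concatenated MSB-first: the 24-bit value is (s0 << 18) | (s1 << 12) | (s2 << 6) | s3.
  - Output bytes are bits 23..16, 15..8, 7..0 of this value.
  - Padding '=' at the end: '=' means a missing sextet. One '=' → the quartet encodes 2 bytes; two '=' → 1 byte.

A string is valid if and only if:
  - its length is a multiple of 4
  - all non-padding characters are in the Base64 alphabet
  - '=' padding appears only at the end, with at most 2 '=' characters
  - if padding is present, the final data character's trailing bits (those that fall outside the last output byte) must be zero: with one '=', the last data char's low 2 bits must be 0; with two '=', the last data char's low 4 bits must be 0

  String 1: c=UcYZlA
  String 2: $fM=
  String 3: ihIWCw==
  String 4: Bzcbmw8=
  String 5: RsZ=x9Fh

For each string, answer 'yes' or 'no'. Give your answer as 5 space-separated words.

Answer: no no yes yes no

Derivation:
String 1: 'c=UcYZlA' → invalid (bad char(s): ['=']; '=' in middle)
String 2: '$fM=' → invalid (bad char(s): ['$'])
String 3: 'ihIWCw==' → valid
String 4: 'Bzcbmw8=' → valid
String 5: 'RsZ=x9Fh' → invalid (bad char(s): ['=']; '=' in middle)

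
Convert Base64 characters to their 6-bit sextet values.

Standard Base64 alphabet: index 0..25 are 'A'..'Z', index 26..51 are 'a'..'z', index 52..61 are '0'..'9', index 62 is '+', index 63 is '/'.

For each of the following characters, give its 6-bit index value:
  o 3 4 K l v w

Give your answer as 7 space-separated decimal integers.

Answer: 40 55 56 10 37 47 48

Derivation:
'o': a..z range, 26 + ord('o') − ord('a') = 40
'3': 0..9 range, 52 + ord('3') − ord('0') = 55
'4': 0..9 range, 52 + ord('4') − ord('0') = 56
'K': A..Z range, ord('K') − ord('A') = 10
'l': a..z range, 26 + ord('l') − ord('a') = 37
'v': a..z range, 26 + ord('v') − ord('a') = 47
'w': a..z range, 26 + ord('w') − ord('a') = 48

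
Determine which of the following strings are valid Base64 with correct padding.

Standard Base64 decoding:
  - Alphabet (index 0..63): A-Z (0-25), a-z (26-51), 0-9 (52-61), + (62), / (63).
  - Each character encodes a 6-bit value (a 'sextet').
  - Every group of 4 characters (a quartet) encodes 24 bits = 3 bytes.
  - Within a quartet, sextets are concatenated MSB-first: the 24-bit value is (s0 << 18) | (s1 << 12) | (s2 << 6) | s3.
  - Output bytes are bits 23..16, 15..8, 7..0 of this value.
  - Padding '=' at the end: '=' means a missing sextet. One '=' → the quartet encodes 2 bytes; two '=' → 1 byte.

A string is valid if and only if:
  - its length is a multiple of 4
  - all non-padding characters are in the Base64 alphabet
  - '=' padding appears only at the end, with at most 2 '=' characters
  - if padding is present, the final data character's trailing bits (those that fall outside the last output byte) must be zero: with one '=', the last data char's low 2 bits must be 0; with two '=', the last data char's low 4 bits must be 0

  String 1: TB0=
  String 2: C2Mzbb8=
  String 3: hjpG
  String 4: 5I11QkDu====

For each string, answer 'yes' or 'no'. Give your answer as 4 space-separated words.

Answer: yes yes yes no

Derivation:
String 1: 'TB0=' → valid
String 2: 'C2Mzbb8=' → valid
String 3: 'hjpG' → valid
String 4: '5I11QkDu====' → invalid (4 pad chars (max 2))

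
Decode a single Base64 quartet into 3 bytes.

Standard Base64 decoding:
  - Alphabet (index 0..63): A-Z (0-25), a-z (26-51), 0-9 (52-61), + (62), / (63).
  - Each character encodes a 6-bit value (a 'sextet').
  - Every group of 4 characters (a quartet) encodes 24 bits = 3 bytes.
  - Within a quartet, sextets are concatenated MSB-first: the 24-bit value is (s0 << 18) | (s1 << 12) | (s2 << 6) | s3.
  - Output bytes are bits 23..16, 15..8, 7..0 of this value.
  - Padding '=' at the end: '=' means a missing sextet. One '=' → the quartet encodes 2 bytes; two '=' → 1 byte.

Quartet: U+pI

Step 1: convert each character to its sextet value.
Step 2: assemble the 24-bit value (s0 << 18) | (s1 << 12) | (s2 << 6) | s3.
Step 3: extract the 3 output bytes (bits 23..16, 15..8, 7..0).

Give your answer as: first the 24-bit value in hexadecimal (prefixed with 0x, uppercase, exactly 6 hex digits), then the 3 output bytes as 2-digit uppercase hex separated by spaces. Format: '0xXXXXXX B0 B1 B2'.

Sextets: U=20, +=62, p=41, I=8
24-bit: (20<<18) | (62<<12) | (41<<6) | 8
      = 0x500000 | 0x03E000 | 0x000A40 | 0x000008
      = 0x53EA48
Bytes: (v>>16)&0xFF=53, (v>>8)&0xFF=EA, v&0xFF=48

Answer: 0x53EA48 53 EA 48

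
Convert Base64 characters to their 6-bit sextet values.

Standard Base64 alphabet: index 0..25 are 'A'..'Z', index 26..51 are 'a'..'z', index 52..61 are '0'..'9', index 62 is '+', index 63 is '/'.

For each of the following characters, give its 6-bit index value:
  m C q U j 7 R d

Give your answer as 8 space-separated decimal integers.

'm': a..z range, 26 + ord('m') − ord('a') = 38
'C': A..Z range, ord('C') − ord('A') = 2
'q': a..z range, 26 + ord('q') − ord('a') = 42
'U': A..Z range, ord('U') − ord('A') = 20
'j': a..z range, 26 + ord('j') − ord('a') = 35
'7': 0..9 range, 52 + ord('7') − ord('0') = 59
'R': A..Z range, ord('R') − ord('A') = 17
'd': a..z range, 26 + ord('d') − ord('a') = 29

Answer: 38 2 42 20 35 59 17 29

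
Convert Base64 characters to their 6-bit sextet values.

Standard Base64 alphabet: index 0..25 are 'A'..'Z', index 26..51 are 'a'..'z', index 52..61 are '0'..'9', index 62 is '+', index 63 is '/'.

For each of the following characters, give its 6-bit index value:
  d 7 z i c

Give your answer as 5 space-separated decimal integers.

'd': a..z range, 26 + ord('d') − ord('a') = 29
'7': 0..9 range, 52 + ord('7') − ord('0') = 59
'z': a..z range, 26 + ord('z') − ord('a') = 51
'i': a..z range, 26 + ord('i') − ord('a') = 34
'c': a..z range, 26 + ord('c') − ord('a') = 28

Answer: 29 59 51 34 28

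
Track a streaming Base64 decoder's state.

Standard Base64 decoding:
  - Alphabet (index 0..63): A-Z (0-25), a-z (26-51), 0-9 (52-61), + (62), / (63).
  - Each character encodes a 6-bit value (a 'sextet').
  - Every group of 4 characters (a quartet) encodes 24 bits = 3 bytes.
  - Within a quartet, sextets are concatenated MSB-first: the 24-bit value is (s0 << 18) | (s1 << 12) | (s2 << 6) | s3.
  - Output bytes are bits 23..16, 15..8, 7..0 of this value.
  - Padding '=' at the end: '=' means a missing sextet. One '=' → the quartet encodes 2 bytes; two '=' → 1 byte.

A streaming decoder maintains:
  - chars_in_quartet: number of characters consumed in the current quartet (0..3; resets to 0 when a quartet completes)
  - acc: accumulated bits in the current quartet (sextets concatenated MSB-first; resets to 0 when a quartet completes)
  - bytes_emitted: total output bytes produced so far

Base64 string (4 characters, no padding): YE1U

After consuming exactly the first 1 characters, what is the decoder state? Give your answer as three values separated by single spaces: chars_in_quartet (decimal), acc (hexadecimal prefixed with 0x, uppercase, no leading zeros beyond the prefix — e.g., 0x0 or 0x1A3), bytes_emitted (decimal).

Answer: 1 0x18 0

Derivation:
After char 0 ('Y'=24): chars_in_quartet=1 acc=0x18 bytes_emitted=0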